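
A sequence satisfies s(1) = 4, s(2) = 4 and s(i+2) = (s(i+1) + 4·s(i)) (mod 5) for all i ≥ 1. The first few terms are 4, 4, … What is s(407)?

Computing terms: s(1) = 4,  s(2) = 4,  s(3) = 0,  s(4) = 1,  s(5) = 1,  s(6) = 0,  s(7) = 4,  s(8) = 4.
Since (s(7), s(8)) = (s(1), s(2)) = (4, 4) (two consecutive terms determine the rest), the sequence is periodic with period 6.
(407 - 1) mod 6 = 4, so s(407) = s(5) = 1.

1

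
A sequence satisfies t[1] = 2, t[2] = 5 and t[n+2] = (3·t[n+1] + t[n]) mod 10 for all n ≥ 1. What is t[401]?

5

Listing terms: t[1] = 2,  t[2] = 5,  t[3] = 7,  t[4] = 6,  t[5] = 5,  t[6] = 1,  t[7] = 8,  t[8] = 5,  t[9] = 3,  t[10] = 4,  t[11] = 5,  t[12] = 9,  t[13] = 2,  t[14] = 5.
The sequence repeats with period 12.
So t[401] = t[1 + ((401-1) mod 12)] = t[5] = 5.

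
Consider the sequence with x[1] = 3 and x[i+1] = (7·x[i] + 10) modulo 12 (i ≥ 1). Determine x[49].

3

x[1] = 3,  x[2] = 7,  x[3] = 11,  x[4] = 3.
Since x[4] = x[1] = 3, the sequence is periodic with period 3.
So x[49] = x[1 + ((49-1) mod 3)] = x[1] = 3.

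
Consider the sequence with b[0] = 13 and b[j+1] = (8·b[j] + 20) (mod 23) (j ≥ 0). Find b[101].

Listing terms: b[0] = 13; b[1] = 9; b[2] = 0; b[3] = 20; b[4] = 19; b[5] = 11; b[6] = 16; b[7] = 10; b[8] = 8; b[9] = 15; b[10] = 2; b[11] = 13.
The sequence repeats with period 11.
(101 - 0) mod 11 = 2, so b[101] = b[2] = 0.

0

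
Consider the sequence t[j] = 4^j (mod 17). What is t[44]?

1

We have t[1] = 4,  t[2] = 16,  t[3] = 13,  t[4] = 1,  t[5] = 4.
Since t[5] = t[1] = 4, the sequence is periodic with period 4.
(44 - 1) mod 4 = 3, so t[44] = t[4] = 1.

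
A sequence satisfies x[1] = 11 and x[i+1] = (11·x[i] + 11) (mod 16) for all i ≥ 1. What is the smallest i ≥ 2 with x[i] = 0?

Listing terms: x[1] = 11, x[2] = 4, x[3] = 7, x[4] = 8, x[5] = 3, x[6] = 12, x[7] = 15, x[8] = 0, x[9] = 11.
The sequence repeats with period 8.
The value 0 first appears (with i ≥ 2) at x[8].

8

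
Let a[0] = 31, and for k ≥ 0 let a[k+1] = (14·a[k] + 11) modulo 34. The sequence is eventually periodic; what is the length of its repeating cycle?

16

Computing terms: a[0] = 31,  a[1] = 3,  a[2] = 19,  a[3] = 5,  a[4] = 13,  a[5] = 23,  a[6] = 27,  a[7] = 15,  a[8] = 17,  a[9] = 11,  a[10] = 29,  a[11] = 9,  a[12] = 1,  a[13] = 25,  a[14] = 21,  a[15] = 33,  a[16] = 31.
The sequence repeats with period 16.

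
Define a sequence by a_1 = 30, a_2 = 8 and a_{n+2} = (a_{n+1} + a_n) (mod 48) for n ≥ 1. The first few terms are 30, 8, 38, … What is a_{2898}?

2

Listing terms: a_1 = 30, a_2 = 8, a_3 = 38, a_4 = 46, a_5 = 36, a_6 = 34, a_7 = 22, a_8 = 8, a_9 = 30, a_{10} = 38, a_{11} = 20, a_{12} = 10, a_{13} = 30, a_{14} = 40, a_{15} = 22, a_{16} = 14, a_{17} = 36, a_{18} = 2, a_{19} = 38, a_{20} = 40, a_{21} = 30, a_{22} = 22, a_{23} = 4, a_{24} = 26, a_{25} = 30, a_{26} = 8.
The sequence repeats with period 24.
(2898 - 1) mod 24 = 17, so a_{2898} = a_{18} = 2.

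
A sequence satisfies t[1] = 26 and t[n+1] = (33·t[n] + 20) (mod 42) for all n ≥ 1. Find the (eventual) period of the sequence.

6

Computing terms: t[1] = 26, t[2] = 38, t[3] = 14, t[4] = 20, t[5] = 8, t[6] = 32, t[7] = 26.
The sequence repeats with period 6.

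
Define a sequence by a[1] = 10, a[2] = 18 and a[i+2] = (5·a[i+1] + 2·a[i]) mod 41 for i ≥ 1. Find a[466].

11

a[1] = 10, a[2] = 18, a[3] = 28, a[4] = 12, a[5] = 34, a[6] = 30, a[7] = 13, a[8] = 2, a[9] = 36, a[10] = 20, a[11] = 8, a[12] = 39, a[13] = 6, a[14] = 26, a[15] = 19, a[16] = 24, a[17] = 35, a[18] = 18, a[19] = 37, a[20] = 16, a[21] = 31, a[22] = 23, a[23] = 13, a[24] = 29, a[25] = 7, a[26] = 11, a[27] = 28, a[28] = 39, a[29] = 5, a[30] = 21, a[31] = 33, a[32] = 2, a[33] = 35, a[34] = 15, a[35] = 22, a[36] = 17, a[37] = 6, a[38] = 23, a[39] = 4, a[40] = 25, a[41] = 10, a[42] = 18.
The sequence repeats with period 40.
So a[466] = a[1 + ((466-1) mod 40)] = a[26] = 11.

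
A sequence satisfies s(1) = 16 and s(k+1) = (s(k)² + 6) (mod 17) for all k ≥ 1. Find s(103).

4

s(1) = 16, s(2) = 7, s(3) = 4, s(4) = 5, s(5) = 14, s(6) = 15, s(7) = 10, s(8) = 4.
Since s(8) = s(3) = 4, the sequence is eventually periodic: after a pre-period of length 2 it cycles with period 5.
For k ≥ 3, s(k) depends only on (k - 3) mod 5. (103 - 3) mod 5 = 0, so s(103) = s(3) = 4.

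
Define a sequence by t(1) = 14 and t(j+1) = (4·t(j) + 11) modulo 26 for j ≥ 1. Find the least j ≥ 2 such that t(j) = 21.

t(1) = 14,  t(2) = 15,  t(3) = 19,  t(4) = 9,  t(5) = 21,  t(6) = 17,  t(7) = 1,  t(8) = 15.
Since t(8) = t(2) = 15, the sequence is eventually periodic: after a pre-period of length 1 it cycles with period 6.
The value 21 first appears (with j ≥ 2) at t(5).

5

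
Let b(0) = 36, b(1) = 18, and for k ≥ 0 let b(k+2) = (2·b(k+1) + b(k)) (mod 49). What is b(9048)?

Computing terms: b(0) = 36,  b(1) = 18,  b(2) = 23,  b(3) = 15,  b(4) = 4,  b(5) = 23,  b(6) = 1,  b(7) = 25,  b(8) = 2,  b(9) = 29,  b(10) = 11,  b(11) = 2,  b(12) = 15,  b(13) = 32,  b(14) = 30,  b(15) = 43,  b(16) = 18,  b(17) = 30,  b(18) = 29,  b(19) = 39,  b(20) = 9,  b(21) = 8,  b(22) = 25,  b(23) = 9,  b(24) = 43,  b(25) = 46,  b(26) = 37,  b(27) = 22,  b(28) = 32,  b(29) = 37,  b(30) = 8,  b(31) = 4,  b(32) = 16,  b(33) = 36,  b(34) = 39,  b(35) = 16,  b(36) = 22,  b(37) = 11,  b(38) = 44,  b(39) = 1,  b(40) = 46,  b(41) = 44,  b(42) = 36,  b(43) = 18.
The sequence repeats with period 42.
(9048 - 0) mod 42 = 18, so b(9048) = b(18) = 29.

29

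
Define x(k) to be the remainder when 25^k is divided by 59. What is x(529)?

22

Listing terms: x(1) = 25, x(2) = 35, x(3) = 49, x(4) = 45, x(5) = 4, x(6) = 41, x(7) = 22, x(8) = 19, x(9) = 3, x(10) = 16, x(11) = 46, x(12) = 29, x(13) = 17, x(14) = 12, x(15) = 5, x(16) = 7, x(17) = 57, x(18) = 9, x(19) = 48, x(20) = 20, x(21) = 28, x(22) = 51, x(23) = 36, x(24) = 15, x(25) = 21, x(26) = 53, x(27) = 27, x(28) = 26, x(29) = 1, x(30) = 25.
Since x(30) = x(1) = 25, the sequence is periodic with period 29.
So x(529) = x(1 + ((529-1) mod 29)) = x(7) = 22.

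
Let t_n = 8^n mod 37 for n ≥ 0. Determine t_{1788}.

We have t_0 = 1,  t_1 = 8,  t_2 = 27,  t_3 = 31,  t_4 = 26,  t_5 = 23,  t_6 = 36,  t_7 = 29,  t_8 = 10,  t_9 = 6,  t_{10} = 11,  t_{11} = 14,  t_{12} = 1.
The sequence repeats with period 12.
So t_{1788} = t_{0 + ((1788-0) mod 12)} = t_0 = 1.

1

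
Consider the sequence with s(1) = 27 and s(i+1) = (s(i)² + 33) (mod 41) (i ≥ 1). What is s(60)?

We have s(1) = 27; s(2) = 24; s(3) = 35; s(4) = 28; s(5) = 38; s(6) = 1; s(7) = 34; s(8) = 0; s(9) = 33; s(10) = 15; s(11) = 12; s(12) = 13; s(13) = 38.
Since s(13) = s(5) = 38, the sequence is eventually periodic: after a pre-period of length 4 it cycles with period 8.
For i ≥ 5, s(i) depends only on (i - 5) mod 8. (60 - 5) mod 8 = 7, so s(60) = s(12) = 13.

13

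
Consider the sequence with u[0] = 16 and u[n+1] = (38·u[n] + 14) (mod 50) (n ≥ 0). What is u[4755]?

44

Listing terms: u[0] = 16; u[1] = 22; u[2] = 0; u[3] = 14; u[4] = 46; u[5] = 12; u[6] = 20; u[7] = 24; u[8] = 26; u[9] = 2; u[10] = 40; u[11] = 34; u[12] = 6; u[13] = 42; u[14] = 10; u[15] = 44; u[16] = 36; u[17] = 32; u[18] = 30; u[19] = 4; u[20] = 16.
Since u[20] = u[0] = 16, the sequence is periodic with period 20.
So u[4755] = u[0 + ((4755-0) mod 20)] = u[15] = 44.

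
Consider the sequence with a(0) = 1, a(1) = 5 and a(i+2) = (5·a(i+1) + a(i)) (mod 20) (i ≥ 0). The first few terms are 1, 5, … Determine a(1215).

Listing terms: a(0) = 1; a(1) = 5; a(2) = 6; a(3) = 15; a(4) = 1; a(5) = 0; a(6) = 1; a(7) = 5.
The sequence repeats with period 6.
(1215 - 0) mod 6 = 3, so a(1215) = a(3) = 15.

15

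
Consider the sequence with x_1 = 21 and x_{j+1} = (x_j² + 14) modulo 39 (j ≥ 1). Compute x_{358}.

x_1 = 21; x_2 = 26; x_3 = 27; x_4 = 2; x_5 = 18; x_6 = 26.
Since x_6 = x_2 = 26, the sequence is eventually periodic: after a pre-period of length 1 it cycles with period 4.
For j ≥ 2, x_j depends only on (j - 2) mod 4. (358 - 2) mod 4 = 0, so x_{358} = x_2 = 26.

26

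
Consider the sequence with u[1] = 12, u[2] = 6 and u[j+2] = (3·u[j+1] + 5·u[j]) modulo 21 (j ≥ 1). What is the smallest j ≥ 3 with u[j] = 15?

Listing terms: u[1] = 12,  u[2] = 6,  u[3] = 15,  u[4] = 12,  u[5] = 6.
The sequence repeats with period 3.
The value 15 first appears (with j ≥ 3) at u[3].

3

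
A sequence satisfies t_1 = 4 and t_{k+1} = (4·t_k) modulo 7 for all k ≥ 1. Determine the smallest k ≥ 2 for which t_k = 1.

t_1 = 4,  t_2 = 2,  t_3 = 1,  t_4 = 4.
Since t_4 = t_1 = 4, the sequence is periodic with period 3.
The value 1 first appears (with k ≥ 2) at t_3.

3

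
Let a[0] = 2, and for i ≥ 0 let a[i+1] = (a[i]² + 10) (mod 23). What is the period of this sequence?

4

Listing terms: a[0] = 2, a[1] = 14, a[2] = 22, a[3] = 11, a[4] = 16, a[5] = 13, a[6] = 18, a[7] = 12, a[8] = 16.
Since a[8] = a[4] = 16, the sequence is eventually periodic: after a pre-period of length 4 it cycles with period 4.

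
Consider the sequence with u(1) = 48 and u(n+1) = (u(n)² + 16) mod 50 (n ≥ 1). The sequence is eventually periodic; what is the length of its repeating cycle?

We have u(1) = 48, u(2) = 20, u(3) = 16, u(4) = 22, u(5) = 0, u(6) = 16.
Since u(6) = u(3) = 16, the sequence is eventually periodic: after a pre-period of length 2 it cycles with period 3.

3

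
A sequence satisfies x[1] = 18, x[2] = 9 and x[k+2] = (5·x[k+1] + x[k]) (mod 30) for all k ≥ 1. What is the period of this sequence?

6

Listing terms: x[1] = 18, x[2] = 9, x[3] = 3, x[4] = 24, x[5] = 3, x[6] = 9, x[7] = 18, x[8] = 9.
Since (x[7], x[8]) = (x[1], x[2]) = (18, 9) (two consecutive terms determine the rest), the sequence is periodic with period 6.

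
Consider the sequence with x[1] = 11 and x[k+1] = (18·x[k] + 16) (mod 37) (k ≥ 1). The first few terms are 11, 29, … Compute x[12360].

Computing terms: x[1] = 11,  x[2] = 29,  x[3] = 20,  x[4] = 6,  x[5] = 13,  x[6] = 28,  x[7] = 2,  x[8] = 15,  x[9] = 27,  x[10] = 21,  x[11] = 24,  x[12] = 4,  x[13] = 14,  x[14] = 9,  x[15] = 30,  x[16] = 1,  x[17] = 34,  x[18] = 36,  x[19] = 35,  x[20] = 17,  x[21] = 26,  x[22] = 3,  x[23] = 33,  x[24] = 18,  x[25] = 7,  x[26] = 31,  x[27] = 19,  x[28] = 25,  x[29] = 22,  x[30] = 5,  x[31] = 32,  x[32] = 0,  x[33] = 16,  x[34] = 8,  x[35] = 12,  x[36] = 10,  x[37] = 11.
Since x[37] = x[1] = 11, the sequence is periodic with period 36.
So x[12360] = x[1 + ((12360-1) mod 36)] = x[12] = 4.

4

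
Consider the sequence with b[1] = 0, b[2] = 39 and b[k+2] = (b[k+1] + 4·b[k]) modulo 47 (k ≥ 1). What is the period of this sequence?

46

b[1] = 0,  b[2] = 39,  b[3] = 39,  b[4] = 7,  b[5] = 22,  b[6] = 3,  b[7] = 44,  b[8] = 9,  b[9] = 44,  b[10] = 33,  b[11] = 21,  b[12] = 12,  b[13] = 2,  b[14] = 3,  b[15] = 11,  b[16] = 23,  b[17] = 20,  b[18] = 18,  b[19] = 4,  b[20] = 29,  b[21] = 45,  b[22] = 20,  b[23] = 12,  b[24] = 45,  b[25] = 46,  b[26] = 38,  b[27] = 34,  b[28] = 45,  b[29] = 40,  b[30] = 32,  b[31] = 4,  b[32] = 38,  b[33] = 7,  b[34] = 18,  b[35] = 46,  b[36] = 24,  b[37] = 20,  b[38] = 22,  b[39] = 8,  b[40] = 2,  b[41] = 34,  b[42] = 42,  b[43] = 37,  b[44] = 17,  b[45] = 24,  b[46] = 45,  b[47] = 0,  b[48] = 39.
The sequence repeats with period 46.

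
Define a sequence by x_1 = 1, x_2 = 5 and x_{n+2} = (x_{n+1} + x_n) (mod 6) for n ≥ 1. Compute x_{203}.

3

We have x_1 = 1; x_2 = 5; x_3 = 0; x_4 = 5; x_5 = 5; x_6 = 4; x_7 = 3; x_8 = 1; x_9 = 4; x_{10} = 5; x_{11} = 3; x_{12} = 2; x_{13} = 5; x_{14} = 1; x_{15} = 0; x_{16} = 1; x_{17} = 1; x_{18} = 2; x_{19} = 3; x_{20} = 5; x_{21} = 2; x_{22} = 1; x_{23} = 3; x_{24} = 4; x_{25} = 1; x_{26} = 5.
Since (x_{25}, x_{26}) = (x_1, x_2) = (1, 5) (two consecutive terms determine the rest), the sequence is periodic with period 24.
So x_{203} = x_{1 + ((203-1) mod 24)} = x_{11} = 3.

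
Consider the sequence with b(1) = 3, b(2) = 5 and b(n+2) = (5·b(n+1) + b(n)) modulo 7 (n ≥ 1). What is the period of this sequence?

6

b(1) = 3, b(2) = 5, b(3) = 0, b(4) = 5, b(5) = 4, b(6) = 4, b(7) = 3, b(8) = 5.
Since (b(7), b(8)) = (b(1), b(2)) = (3, 5) (two consecutive terms determine the rest), the sequence is periodic with period 6.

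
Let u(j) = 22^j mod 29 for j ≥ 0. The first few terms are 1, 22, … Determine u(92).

Computing terms: u(0) = 1, u(1) = 22, u(2) = 20, u(3) = 5, u(4) = 23, u(5) = 13, u(6) = 25, u(7) = 28, u(8) = 7, u(9) = 9, u(10) = 24, u(11) = 6, u(12) = 16, u(13) = 4, u(14) = 1.
The sequence repeats with period 14.
(92 - 0) mod 14 = 8, so u(92) = u(8) = 7.

7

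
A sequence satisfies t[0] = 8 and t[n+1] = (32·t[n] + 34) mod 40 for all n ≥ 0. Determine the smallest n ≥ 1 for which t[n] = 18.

We have t[0] = 8; t[1] = 10; t[2] = 34; t[3] = 2; t[4] = 18; t[5] = 10.
Since t[5] = t[1] = 10, the sequence is eventually periodic: after a pre-period of length 1 it cycles with period 4.
The value 18 first appears (with n ≥ 1) at t[4].

4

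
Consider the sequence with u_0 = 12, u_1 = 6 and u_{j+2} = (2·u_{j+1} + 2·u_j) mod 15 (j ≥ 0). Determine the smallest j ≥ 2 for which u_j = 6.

Computing terms: u_0 = 12; u_1 = 6; u_2 = 6; u_3 = 9; u_4 = 0; u_5 = 3; u_6 = 6; u_7 = 3; u_8 = 3; u_9 = 12; u_{10} = 0; u_{11} = 9; u_{12} = 3; u_{13} = 9; u_{14} = 9; u_{15} = 6; u_{16} = 0; u_{17} = 12; u_{18} = 9; u_{19} = 12; u_{20} = 12; u_{21} = 3; u_{22} = 0; u_{23} = 6; u_{24} = 12; u_{25} = 6.
The sequence repeats with period 24.
The value 6 first appears (with j ≥ 2) at u_2.

2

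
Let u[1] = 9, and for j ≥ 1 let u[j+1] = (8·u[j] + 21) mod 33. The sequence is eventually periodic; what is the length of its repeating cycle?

u[1] = 9,  u[2] = 27,  u[3] = 6,  u[4] = 3,  u[5] = 12,  u[6] = 18,  u[7] = 0,  u[8] = 21,  u[9] = 24,  u[10] = 15,  u[11] = 9.
The sequence repeats with period 10.

10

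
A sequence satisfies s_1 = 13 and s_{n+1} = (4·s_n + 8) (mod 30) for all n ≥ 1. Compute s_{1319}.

Computing terms: s_1 = 13,  s_2 = 0,  s_3 = 8,  s_4 = 10,  s_5 = 18,  s_6 = 20,  s_7 = 28,  s_8 = 0.
Since s_8 = s_2 = 0, the sequence is eventually periodic: after a pre-period of length 1 it cycles with period 6.
For n ≥ 2, s_n depends only on (n - 2) mod 6. (1319 - 2) mod 6 = 3, so s_{1319} = s_5 = 18.

18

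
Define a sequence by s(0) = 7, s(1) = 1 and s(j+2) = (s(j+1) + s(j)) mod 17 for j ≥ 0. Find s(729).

Computing terms: s(0) = 7,  s(1) = 1,  s(2) = 8,  s(3) = 9,  s(4) = 0,  s(5) = 9,  s(6) = 9,  s(7) = 1,  s(8) = 10,  s(9) = 11,  s(10) = 4,  s(11) = 15,  s(12) = 2,  s(13) = 0,  s(14) = 2,  s(15) = 2,  s(16) = 4,  s(17) = 6,  s(18) = 10,  s(19) = 16,  s(20) = 9,  s(21) = 8,  s(22) = 0,  s(23) = 8,  s(24) = 8,  s(25) = 16,  s(26) = 7,  s(27) = 6,  s(28) = 13,  s(29) = 2,  s(30) = 15,  s(31) = 0,  s(32) = 15,  s(33) = 15,  s(34) = 13,  s(35) = 11,  s(36) = 7,  s(37) = 1.
Since (s(36), s(37)) = (s(0), s(1)) = (7, 1) (two consecutive terms determine the rest), the sequence is periodic with period 36.
So s(729) = s(0 + ((729-0) mod 36)) = s(9) = 11.

11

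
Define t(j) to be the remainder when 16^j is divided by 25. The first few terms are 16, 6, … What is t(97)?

6

We have t(1) = 16,  t(2) = 6,  t(3) = 21,  t(4) = 11,  t(5) = 1,  t(6) = 16.
Since t(6) = t(1) = 16, the sequence is periodic with period 5.
(97 - 1) mod 5 = 1, so t(97) = t(2) = 6.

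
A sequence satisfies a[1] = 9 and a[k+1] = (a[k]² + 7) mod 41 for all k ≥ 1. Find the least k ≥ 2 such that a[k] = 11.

Listing terms: a[1] = 9; a[2] = 6; a[3] = 2; a[4] = 11; a[5] = 5; a[6] = 32; a[7] = 6.
Since a[7] = a[2] = 6, the sequence is eventually periodic: after a pre-period of length 1 it cycles with period 5.
The value 11 first appears (with k ≥ 2) at a[4].

4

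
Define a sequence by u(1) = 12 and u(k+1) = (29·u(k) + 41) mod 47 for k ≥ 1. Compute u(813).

34

Computing terms: u(1) = 12; u(2) = 13; u(3) = 42; u(4) = 37; u(5) = 33; u(6) = 11; u(7) = 31; u(8) = 0; u(9) = 41; u(10) = 8; u(11) = 38; u(12) = 15; u(13) = 6; u(14) = 27; u(15) = 25; u(16) = 14; u(17) = 24; u(18) = 32; u(19) = 29; u(20) = 36; u(21) = 4; u(22) = 16; u(23) = 35; u(24) = 22; u(25) = 21; u(26) = 39; u(27) = 44; u(28) = 1; u(29) = 23; u(30) = 3; u(31) = 34; u(32) = 40; u(33) = 26; u(34) = 43; u(35) = 19; u(36) = 28; u(37) = 7; u(38) = 9; u(39) = 20; u(40) = 10; u(41) = 2; u(42) = 5; u(43) = 45; u(44) = 30; u(45) = 18; u(46) = 46; u(47) = 12.
The sequence repeats with period 46.
So u(813) = u(1 + ((813-1) mod 46)) = u(31) = 34.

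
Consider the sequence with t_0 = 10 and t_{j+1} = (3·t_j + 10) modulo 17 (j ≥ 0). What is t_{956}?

Computing terms: t_0 = 10; t_1 = 6; t_2 = 11; t_3 = 9; t_4 = 3; t_5 = 2; t_6 = 16; t_7 = 7; t_8 = 14; t_9 = 1; t_{10} = 13; t_{11} = 15; t_{12} = 4; t_{13} = 5; t_{14} = 8; t_{15} = 0; t_{16} = 10.
Since t_{16} = t_0 = 10, the sequence is periodic with period 16.
(956 - 0) mod 16 = 12, so t_{956} = t_{12} = 4.

4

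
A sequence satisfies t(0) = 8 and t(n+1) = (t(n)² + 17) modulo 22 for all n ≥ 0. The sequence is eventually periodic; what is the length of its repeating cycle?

10

Computing terms: t(0) = 8; t(1) = 15; t(2) = 0; t(3) = 17; t(4) = 20; t(5) = 21; t(6) = 18; t(7) = 11; t(8) = 6; t(9) = 9; t(10) = 10; t(11) = 7; t(12) = 0.
Since t(12) = t(2) = 0, the sequence is eventually periodic: after a pre-period of length 2 it cycles with period 10.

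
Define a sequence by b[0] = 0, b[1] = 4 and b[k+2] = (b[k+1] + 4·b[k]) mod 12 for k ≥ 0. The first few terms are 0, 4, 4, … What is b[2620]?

We have b[0] = 0,  b[1] = 4,  b[2] = 4,  b[3] = 8,  b[4] = 0,  b[5] = 8,  b[6] = 8,  b[7] = 4,  b[8] = 0,  b[9] = 4.
Since (b[8], b[9]) = (b[0], b[1]) = (0, 4) (two consecutive terms determine the rest), the sequence is periodic with period 8.
So b[2620] = b[0 + ((2620-0) mod 8)] = b[4] = 0.

0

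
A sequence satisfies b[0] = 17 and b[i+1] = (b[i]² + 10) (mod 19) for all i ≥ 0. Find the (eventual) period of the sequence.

We have b[0] = 17,  b[1] = 14,  b[2] = 16,  b[3] = 0,  b[4] = 10,  b[5] = 15,  b[6] = 7,  b[7] = 2,  b[8] = 14.
Since b[8] = b[1] = 14, the sequence is eventually periodic: after a pre-period of length 1 it cycles with period 7.

7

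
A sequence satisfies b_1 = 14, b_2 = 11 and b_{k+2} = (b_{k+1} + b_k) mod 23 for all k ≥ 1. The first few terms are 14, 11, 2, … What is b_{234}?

10

b_1 = 14; b_2 = 11; b_3 = 2; b_4 = 13; b_5 = 15; b_6 = 5; b_7 = 20; b_8 = 2; b_9 = 22; b_{10} = 1; b_{11} = 0; b_{12} = 1; b_{13} = 1; b_{14} = 2; b_{15} = 3; b_{16} = 5; b_{17} = 8; b_{18} = 13; b_{19} = 21; b_{20} = 11; b_{21} = 9; b_{22} = 20; b_{23} = 6; b_{24} = 3; b_{25} = 9; b_{26} = 12; b_{27} = 21; b_{28} = 10; b_{29} = 8; b_{30} = 18; b_{31} = 3; b_{32} = 21; b_{33} = 1; b_{34} = 22; b_{35} = 0; b_{36} = 22; b_{37} = 22; b_{38} = 21; b_{39} = 20; b_{40} = 18; b_{41} = 15; b_{42} = 10; b_{43} = 2; b_{44} = 12; b_{45} = 14; b_{46} = 3; b_{47} = 17; b_{48} = 20; b_{49} = 14; b_{50} = 11.
The sequence repeats with period 48.
So b_{234} = b_{1 + ((234-1) mod 48)} = b_{42} = 10.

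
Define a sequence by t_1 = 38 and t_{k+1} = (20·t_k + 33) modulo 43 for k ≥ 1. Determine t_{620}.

27

Computing terms: t_1 = 38,  t_2 = 19,  t_3 = 26,  t_4 = 37,  t_5 = 42,  t_6 = 13,  t_7 = 35,  t_8 = 2,  t_9 = 30,  t_{10} = 31,  t_{11} = 8,  t_{12} = 21,  t_{13} = 23,  t_{14} = 20,  t_{15} = 3,  t_{16} = 7,  t_{17} = 1,  t_{18} = 10,  t_{19} = 18,  t_{20} = 6,  t_{21} = 24,  t_{22} = 40,  t_{23} = 16,  t_{24} = 9,  t_{25} = 41,  t_{26} = 36,  t_{27} = 22,  t_{28} = 0,  t_{29} = 33,  t_{30} = 5,  t_{31} = 4,  t_{32} = 27,  t_{33} = 14,  t_{34} = 12,  t_{35} = 15,  t_{36} = 32,  t_{37} = 28,  t_{38} = 34,  t_{39} = 25,  t_{40} = 17,  t_{41} = 29,  t_{42} = 11,  t_{43} = 38.
Since t_{43} = t_1 = 38, the sequence is periodic with period 42.
(620 - 1) mod 42 = 31, so t_{620} = t_{32} = 27.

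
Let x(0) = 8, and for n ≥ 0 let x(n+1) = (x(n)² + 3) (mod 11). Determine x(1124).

Listing terms: x(0) = 8; x(1) = 1; x(2) = 4; x(3) = 8.
The sequence repeats with period 3.
(1124 - 0) mod 3 = 2, so x(1124) = x(2) = 4.

4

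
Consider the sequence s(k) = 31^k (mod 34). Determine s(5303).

23

s(0) = 1; s(1) = 31; s(2) = 9; s(3) = 7; s(4) = 13; s(5) = 29; s(6) = 15; s(7) = 23; s(8) = 33; s(9) = 3; s(10) = 25; s(11) = 27; s(12) = 21; s(13) = 5; s(14) = 19; s(15) = 11; s(16) = 1.
The sequence repeats with period 16.
So s(5303) = s(0 + ((5303-0) mod 16)) = s(7) = 23.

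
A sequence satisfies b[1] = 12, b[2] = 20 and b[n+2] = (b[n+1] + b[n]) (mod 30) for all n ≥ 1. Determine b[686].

b[1] = 12; b[2] = 20; b[3] = 2; b[4] = 22; b[5] = 24; b[6] = 16; b[7] = 10; b[8] = 26; b[9] = 6; b[10] = 2; b[11] = 8; b[12] = 10; b[13] = 18; b[14] = 28; b[15] = 16; b[16] = 14; b[17] = 0; b[18] = 14; b[19] = 14; b[20] = 28; b[21] = 12; b[22] = 10; b[23] = 22; b[24] = 2; b[25] = 24; b[26] = 26; b[27] = 20; b[28] = 16; b[29] = 6; b[30] = 22; b[31] = 28; b[32] = 20; b[33] = 18; b[34] = 8; b[35] = 26; b[36] = 4; b[37] = 0; b[38] = 4; b[39] = 4; b[40] = 8; b[41] = 12; b[42] = 20.
The sequence repeats with period 40.
(686 - 1) mod 40 = 5, so b[686] = b[6] = 16.

16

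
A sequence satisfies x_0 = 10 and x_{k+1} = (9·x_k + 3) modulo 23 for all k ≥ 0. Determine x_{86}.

6

Listing terms: x_0 = 10, x_1 = 1, x_2 = 12, x_3 = 19, x_4 = 13, x_5 = 5, x_6 = 2, x_7 = 21, x_8 = 8, x_9 = 6, x_{10} = 11, x_{11} = 10.
Since x_{11} = x_0 = 10, the sequence is periodic with period 11.
So x_{86} = x_{0 + ((86-0) mod 11)} = x_9 = 6.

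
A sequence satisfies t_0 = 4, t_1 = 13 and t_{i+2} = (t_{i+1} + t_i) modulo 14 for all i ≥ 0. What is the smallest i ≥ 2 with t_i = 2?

3

Computing terms: t_0 = 4,  t_1 = 13,  t_2 = 3,  t_3 = 2,  t_4 = 5,  t_5 = 7,  t_6 = 12,  t_7 = 5,  t_8 = 3,  t_9 = 8,  t_{10} = 11,  t_{11} = 5,  t_{12} = 2,  t_{13} = 7,  t_{14} = 9,  t_{15} = 2,  t_{16} = 11,  t_{17} = 13,  t_{18} = 10,  t_{19} = 9,  t_{20} = 5,  t_{21} = 0,  t_{22} = 5,  t_{23} = 5,  t_{24} = 10,  t_{25} = 1,  t_{26} = 11,  t_{27} = 12,  t_{28} = 9,  t_{29} = 7,  t_{30} = 2,  t_{31} = 9,  t_{32} = 11,  t_{33} = 6,  t_{34} = 3,  t_{35} = 9,  t_{36} = 12,  t_{37} = 7,  t_{38} = 5,  t_{39} = 12,  t_{40} = 3,  t_{41} = 1,  t_{42} = 4,  t_{43} = 5,  t_{44} = 9,  t_{45} = 0,  t_{46} = 9,  t_{47} = 9,  t_{48} = 4,  t_{49} = 13.
The sequence repeats with period 48.
The value 2 first appears (with i ≥ 2) at t_3.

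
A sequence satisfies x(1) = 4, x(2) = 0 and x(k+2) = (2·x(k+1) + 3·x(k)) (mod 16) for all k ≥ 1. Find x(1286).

x(1) = 4, x(2) = 0, x(3) = 12, x(4) = 8, x(5) = 4, x(6) = 0.
Since (x(5), x(6)) = (x(1), x(2)) = (4, 0) (two consecutive terms determine the rest), the sequence is periodic with period 4.
So x(1286) = x(1 + ((1286-1) mod 4)) = x(2) = 0.

0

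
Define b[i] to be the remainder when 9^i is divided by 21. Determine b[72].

15

We have b[1] = 9; b[2] = 18; b[3] = 15; b[4] = 9.
The sequence repeats with period 3.
(72 - 1) mod 3 = 2, so b[72] = b[3] = 15.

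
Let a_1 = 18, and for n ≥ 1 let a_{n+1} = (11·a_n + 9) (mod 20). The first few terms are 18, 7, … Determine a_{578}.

Computing terms: a_1 = 18, a_2 = 7, a_3 = 6, a_4 = 15, a_5 = 14, a_6 = 3, a_7 = 2, a_8 = 11, a_9 = 10, a_{10} = 19, a_{11} = 18.
The sequence repeats with period 10.
So a_{578} = a_{1 + ((578-1) mod 10)} = a_8 = 11.

11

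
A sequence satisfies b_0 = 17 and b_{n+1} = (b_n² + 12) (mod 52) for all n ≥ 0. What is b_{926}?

b_0 = 17,  b_1 = 41,  b_2 = 29,  b_3 = 21,  b_4 = 37,  b_5 = 29.
Since b_5 = b_2 = 29, the sequence is eventually periodic: after a pre-period of length 2 it cycles with period 3.
For n ≥ 2, b_n depends only on (n - 2) mod 3. (926 - 2) mod 3 = 0, so b_{926} = b_2 = 29.

29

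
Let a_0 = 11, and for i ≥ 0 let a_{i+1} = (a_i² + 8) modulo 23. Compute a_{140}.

a_0 = 11; a_1 = 14; a_2 = 20; a_3 = 17; a_4 = 21; a_5 = 12; a_6 = 14.
Since a_6 = a_1 = 14, the sequence is eventually periodic: after a pre-period of length 1 it cycles with period 5.
For i ≥ 1, a_i depends only on (i - 1) mod 5. (140 - 1) mod 5 = 4, so a_{140} = a_5 = 12.

12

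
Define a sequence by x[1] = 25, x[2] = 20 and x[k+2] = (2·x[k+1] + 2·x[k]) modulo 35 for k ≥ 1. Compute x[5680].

Listing terms: x[1] = 25,  x[2] = 20,  x[3] = 20,  x[4] = 10,  x[5] = 25,  x[6] = 0,  x[7] = 15,  x[8] = 30,  x[9] = 20,  x[10] = 30,  x[11] = 30,  x[12] = 15,  x[13] = 20,  x[14] = 0,  x[15] = 5,  x[16] = 10,  x[17] = 30,  x[18] = 10,  x[19] = 10,  x[20] = 5,  x[21] = 30,  x[22] = 0,  x[23] = 25,  x[24] = 15,  x[25] = 10,  x[26] = 15,  x[27] = 15,  x[28] = 25,  x[29] = 10,  x[30] = 0,  x[31] = 20,  x[32] = 5,  x[33] = 15,  x[34] = 5,  x[35] = 5,  x[36] = 20,  x[37] = 15,  x[38] = 0,  x[39] = 30,  x[40] = 25,  x[41] = 5,  x[42] = 25,  x[43] = 25,  x[44] = 30,  x[45] = 5,  x[46] = 0,  x[47] = 10,  x[48] = 20,  x[49] = 25,  x[50] = 20.
The sequence repeats with period 48.
(5680 - 1) mod 48 = 15, so x[5680] = x[16] = 10.

10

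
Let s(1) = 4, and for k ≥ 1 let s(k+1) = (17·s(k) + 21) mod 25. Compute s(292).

We have s(1) = 4,  s(2) = 14,  s(3) = 9,  s(4) = 24,  s(5) = 4.
The sequence repeats with period 4.
(292 - 1) mod 4 = 3, so s(292) = s(4) = 24.

24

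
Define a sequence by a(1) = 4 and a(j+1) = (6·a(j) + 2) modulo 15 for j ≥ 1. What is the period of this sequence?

Listing terms: a(1) = 4, a(2) = 11, a(3) = 8, a(4) = 5, a(5) = 2, a(6) = 14, a(7) = 11.
Since a(7) = a(2) = 11, the sequence is eventually periodic: after a pre-period of length 1 it cycles with period 5.

5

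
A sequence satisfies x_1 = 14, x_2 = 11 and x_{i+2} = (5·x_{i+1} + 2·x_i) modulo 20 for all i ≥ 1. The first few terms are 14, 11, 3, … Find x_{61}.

We have x_1 = 14, x_2 = 11, x_3 = 3, x_4 = 17, x_5 = 11, x_6 = 9, x_7 = 7, x_8 = 13, x_9 = 19, x_{10} = 1, x_{11} = 3, x_{12} = 17.
Since (x_{11}, x_{12}) = (x_3, x_4) = (3, 17) (two consecutive terms determine the rest), the sequence is eventually periodic: after a pre-period of length 2 it cycles with period 8.
For i ≥ 3, x_i depends only on (i - 3) mod 8. (61 - 3) mod 8 = 2, so x_{61} = x_5 = 11.

11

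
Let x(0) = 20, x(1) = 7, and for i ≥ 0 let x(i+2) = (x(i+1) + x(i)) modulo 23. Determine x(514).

16

We have x(0) = 20,  x(1) = 7,  x(2) = 4,  x(3) = 11,  x(4) = 15,  x(5) = 3,  x(6) = 18,  x(7) = 21,  x(8) = 16,  x(9) = 14,  x(10) = 7,  x(11) = 21,  x(12) = 5,  x(13) = 3,  x(14) = 8,  x(15) = 11,  x(16) = 19,  x(17) = 7,  x(18) = 3,  x(19) = 10,  x(20) = 13,  x(21) = 0,  x(22) = 13,  x(23) = 13,  x(24) = 3,  x(25) = 16,  x(26) = 19,  x(27) = 12,  x(28) = 8,  x(29) = 20,  x(30) = 5,  x(31) = 2,  x(32) = 7,  x(33) = 9,  x(34) = 16,  x(35) = 2,  x(36) = 18,  x(37) = 20,  x(38) = 15,  x(39) = 12,  x(40) = 4,  x(41) = 16,  x(42) = 20,  x(43) = 13,  x(44) = 10,  x(45) = 0,  x(46) = 10,  x(47) = 10,  x(48) = 20,  x(49) = 7.
The sequence repeats with period 48.
So x(514) = x(0 + ((514-0) mod 48)) = x(34) = 16.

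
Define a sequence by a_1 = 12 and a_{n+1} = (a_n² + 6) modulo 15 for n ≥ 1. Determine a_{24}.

We have a_1 = 12,  a_2 = 0,  a_3 = 6,  a_4 = 12.
The sequence repeats with period 3.
So a_{24} = a_{1 + ((24-1) mod 3)} = a_3 = 6.

6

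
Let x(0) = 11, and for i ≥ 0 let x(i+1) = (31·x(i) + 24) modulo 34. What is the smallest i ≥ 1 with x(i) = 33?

14

Listing terms: x(0) = 11, x(1) = 25, x(2) = 17, x(3) = 7, x(4) = 3, x(5) = 15, x(6) = 13, x(7) = 19, x(8) = 1, x(9) = 21, x(10) = 29, x(11) = 5, x(12) = 9, x(13) = 31, x(14) = 33, x(15) = 27, x(16) = 11.
Since x(16) = x(0) = 11, the sequence is periodic with period 16.
The value 33 first appears (with i ≥ 1) at x(14).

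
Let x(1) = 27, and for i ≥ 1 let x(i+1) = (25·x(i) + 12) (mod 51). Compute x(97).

Computing terms: x(1) = 27,  x(2) = 24,  x(3) = 0,  x(4) = 12,  x(5) = 6,  x(6) = 9,  x(7) = 33,  x(8) = 21,  x(9) = 27.
Since x(9) = x(1) = 27, the sequence is periodic with period 8.
(97 - 1) mod 8 = 0, so x(97) = x(1) = 27.

27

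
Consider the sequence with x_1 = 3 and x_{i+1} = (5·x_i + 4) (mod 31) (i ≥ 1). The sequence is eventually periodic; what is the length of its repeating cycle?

3

Listing terms: x_1 = 3, x_2 = 19, x_3 = 6, x_4 = 3.
Since x_4 = x_1 = 3, the sequence is periodic with period 3.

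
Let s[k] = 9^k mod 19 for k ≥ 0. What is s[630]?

1

Computing terms: s[0] = 1,  s[1] = 9,  s[2] = 5,  s[3] = 7,  s[4] = 6,  s[5] = 16,  s[6] = 11,  s[7] = 4,  s[8] = 17,  s[9] = 1.
The sequence repeats with period 9.
So s[630] = s[0 + ((630-0) mod 9)] = s[0] = 1.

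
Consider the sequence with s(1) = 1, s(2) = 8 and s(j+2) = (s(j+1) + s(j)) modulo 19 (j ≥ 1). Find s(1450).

8

Listing terms: s(1) = 1, s(2) = 8, s(3) = 9, s(4) = 17, s(5) = 7, s(6) = 5, s(7) = 12, s(8) = 17, s(9) = 10, s(10) = 8, s(11) = 18, s(12) = 7, s(13) = 6, s(14) = 13, s(15) = 0, s(16) = 13, s(17) = 13, s(18) = 7, s(19) = 1, s(20) = 8.
Since (s(19), s(20)) = (s(1), s(2)) = (1, 8) (two consecutive terms determine the rest), the sequence is periodic with period 18.
So s(1450) = s(1 + ((1450-1) mod 18)) = s(10) = 8.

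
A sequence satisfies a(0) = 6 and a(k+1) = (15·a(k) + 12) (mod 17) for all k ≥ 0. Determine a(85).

8

a(0) = 6; a(1) = 0; a(2) = 12; a(3) = 5; a(4) = 2; a(5) = 8; a(6) = 13; a(7) = 3; a(8) = 6.
The sequence repeats with period 8.
So a(85) = a(0 + ((85-0) mod 8)) = a(5) = 8.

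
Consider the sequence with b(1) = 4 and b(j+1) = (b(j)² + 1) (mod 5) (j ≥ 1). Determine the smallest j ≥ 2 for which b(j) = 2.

2

b(1) = 4,  b(2) = 2,  b(3) = 0,  b(4) = 1,  b(5) = 2.
Since b(5) = b(2) = 2, the sequence is eventually periodic: after a pre-period of length 1 it cycles with period 3.
The value 2 first appears (with j ≥ 2) at b(2).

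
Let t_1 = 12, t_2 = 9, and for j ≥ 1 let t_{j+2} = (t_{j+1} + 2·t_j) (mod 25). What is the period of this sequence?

Listing terms: t_1 = 12,  t_2 = 9,  t_3 = 8,  t_4 = 1,  t_5 = 17,  t_6 = 19,  t_7 = 3,  t_8 = 16,  t_9 = 22,  t_{10} = 4,  t_{11} = 23,  t_{12} = 6,  t_{13} = 2,  t_{14} = 14,  t_{15} = 18,  t_{16} = 21,  t_{17} = 7,  t_{18} = 24,  t_{19} = 13,  t_{20} = 11,  t_{21} = 12,  t_{22} = 9.
The sequence repeats with period 20.

20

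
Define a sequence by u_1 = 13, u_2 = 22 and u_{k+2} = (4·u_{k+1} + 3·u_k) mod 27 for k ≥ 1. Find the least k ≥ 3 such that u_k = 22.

8

Listing terms: u_1 = 13,  u_2 = 22,  u_3 = 19,  u_4 = 7,  u_5 = 4,  u_6 = 10,  u_7 = 25,  u_8 = 22,  u_9 = 1,  u_{10} = 16,  u_{11} = 13,  u_{12} = 19,  u_{13} = 7.
Since (u_{12}, u_{13}) = (u_3, u_4) = (19, 7) (two consecutive terms determine the rest), the sequence is eventually periodic: after a pre-period of length 2 it cycles with period 9.
The value 22 first appears (with k ≥ 3) at u_8.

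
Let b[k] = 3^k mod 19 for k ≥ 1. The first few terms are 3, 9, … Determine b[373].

Listing terms: b[1] = 3, b[2] = 9, b[3] = 8, b[4] = 5, b[5] = 15, b[6] = 7, b[7] = 2, b[8] = 6, b[9] = 18, b[10] = 16, b[11] = 10, b[12] = 11, b[13] = 14, b[14] = 4, b[15] = 12, b[16] = 17, b[17] = 13, b[18] = 1, b[19] = 3.
Since b[19] = b[1] = 3, the sequence is periodic with period 18.
(373 - 1) mod 18 = 12, so b[373] = b[13] = 14.

14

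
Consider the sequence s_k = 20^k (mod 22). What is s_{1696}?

Computing terms: s_0 = 1, s_1 = 20, s_2 = 4, s_3 = 14, s_4 = 16, s_5 = 12, s_6 = 20.
Since s_6 = s_1 = 20, the sequence is eventually periodic: after a pre-period of length 1 it cycles with period 5.
For k ≥ 1, s_k depends only on (k - 1) mod 5. (1696 - 1) mod 5 = 0, so s_{1696} = s_1 = 20.

20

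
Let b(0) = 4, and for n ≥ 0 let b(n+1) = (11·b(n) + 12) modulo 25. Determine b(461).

1

b(0) = 4,  b(1) = 6,  b(2) = 3,  b(3) = 20,  b(4) = 7,  b(5) = 14,  b(6) = 16,  b(7) = 13,  b(8) = 5,  b(9) = 17,  b(10) = 24,  b(11) = 1,  b(12) = 23,  b(13) = 15,  b(14) = 2,  b(15) = 9,  b(16) = 11,  b(17) = 8,  b(18) = 0,  b(19) = 12,  b(20) = 19,  b(21) = 21,  b(22) = 18,  b(23) = 10,  b(24) = 22,  b(25) = 4.
The sequence repeats with period 25.
(461 - 0) mod 25 = 11, so b(461) = b(11) = 1.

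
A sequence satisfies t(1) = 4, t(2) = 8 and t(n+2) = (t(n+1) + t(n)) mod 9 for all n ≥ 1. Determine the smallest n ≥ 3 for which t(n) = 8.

20

Computing terms: t(1) = 4, t(2) = 8, t(3) = 3, t(4) = 2, t(5) = 5, t(6) = 7, t(7) = 3, t(8) = 1, t(9) = 4, t(10) = 5, t(11) = 0, t(12) = 5, t(13) = 5, t(14) = 1, t(15) = 6, t(16) = 7, t(17) = 4, t(18) = 2, t(19) = 6, t(20) = 8, t(21) = 5, t(22) = 4, t(23) = 0, t(24) = 4, t(25) = 4, t(26) = 8.
The sequence repeats with period 24.
The value 8 first appears (with n ≥ 3) at t(20).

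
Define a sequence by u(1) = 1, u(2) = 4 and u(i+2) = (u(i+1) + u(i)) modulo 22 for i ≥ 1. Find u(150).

We have u(1) = 1,  u(2) = 4,  u(3) = 5,  u(4) = 9,  u(5) = 14,  u(6) = 1,  u(7) = 15,  u(8) = 16,  u(9) = 9,  u(10) = 3,  u(11) = 12,  u(12) = 15,  u(13) = 5,  u(14) = 20,  u(15) = 3,  u(16) = 1,  u(17) = 4.
The sequence repeats with period 15.
(150 - 1) mod 15 = 14, so u(150) = u(15) = 3.

3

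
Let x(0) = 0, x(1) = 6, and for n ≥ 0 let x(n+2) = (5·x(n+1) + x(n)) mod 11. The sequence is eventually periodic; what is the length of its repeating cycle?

Listing terms: x(0) = 0, x(1) = 6, x(2) = 8, x(3) = 2, x(4) = 7, x(5) = 4, x(6) = 5, x(7) = 7, x(8) = 7, x(9) = 9, x(10) = 8, x(11) = 5, x(12) = 0, x(13) = 5, x(14) = 3, x(15) = 9, x(16) = 4, x(17) = 7, x(18) = 6, x(19) = 4, x(20) = 4, x(21) = 2, x(22) = 3, x(23) = 6, x(24) = 0, x(25) = 6.
The sequence repeats with period 24.

24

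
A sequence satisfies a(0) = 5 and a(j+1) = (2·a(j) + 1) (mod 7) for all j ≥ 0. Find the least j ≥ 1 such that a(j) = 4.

1

a(0) = 5,  a(1) = 4,  a(2) = 2,  a(3) = 5.
The sequence repeats with period 3.
The value 4 first appears (with j ≥ 1) at a(1).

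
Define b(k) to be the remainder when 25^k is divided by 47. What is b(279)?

21

Computing terms: b(1) = 25; b(2) = 14; b(3) = 21; b(4) = 8; b(5) = 12; b(6) = 18; b(7) = 27; b(8) = 17; b(9) = 2; b(10) = 3; b(11) = 28; b(12) = 42; b(13) = 16; b(14) = 24; b(15) = 36; b(16) = 7; b(17) = 34; b(18) = 4; b(19) = 6; b(20) = 9; b(21) = 37; b(22) = 32; b(23) = 1; b(24) = 25.
The sequence repeats with period 23.
So b(279) = b(1 + ((279-1) mod 23)) = b(3) = 21.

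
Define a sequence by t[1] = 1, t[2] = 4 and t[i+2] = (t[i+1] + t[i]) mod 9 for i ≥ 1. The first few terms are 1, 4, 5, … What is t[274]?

4

Listing terms: t[1] = 1; t[2] = 4; t[3] = 5; t[4] = 0; t[5] = 5; t[6] = 5; t[7] = 1; t[8] = 6; t[9] = 7; t[10] = 4; t[11] = 2; t[12] = 6; t[13] = 8; t[14] = 5; t[15] = 4; t[16] = 0; t[17] = 4; t[18] = 4; t[19] = 8; t[20] = 3; t[21] = 2; t[22] = 5; t[23] = 7; t[24] = 3; t[25] = 1; t[26] = 4.
Since (t[25], t[26]) = (t[1], t[2]) = (1, 4) (two consecutive terms determine the rest), the sequence is periodic with period 24.
(274 - 1) mod 24 = 9, so t[274] = t[10] = 4.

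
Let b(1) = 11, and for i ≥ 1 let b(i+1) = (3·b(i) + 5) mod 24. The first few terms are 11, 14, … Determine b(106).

14

Listing terms: b(1) = 11,  b(2) = 14,  b(3) = 23,  b(4) = 2,  b(5) = 11.
Since b(5) = b(1) = 11, the sequence is periodic with period 4.
(106 - 1) mod 4 = 1, so b(106) = b(2) = 14.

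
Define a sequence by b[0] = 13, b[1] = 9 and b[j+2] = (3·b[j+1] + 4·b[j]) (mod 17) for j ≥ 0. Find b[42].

11

Computing terms: b[0] = 13, b[1] = 9, b[2] = 11, b[3] = 1, b[4] = 13, b[5] = 9.
Since (b[4], b[5]) = (b[0], b[1]) = (13, 9) (two consecutive terms determine the rest), the sequence is periodic with period 4.
So b[42] = b[0 + ((42-0) mod 4)] = b[2] = 11.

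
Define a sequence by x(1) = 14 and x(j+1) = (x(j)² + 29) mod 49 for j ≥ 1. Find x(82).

26

Listing terms: x(1) = 14; x(2) = 29; x(3) = 37; x(4) = 26; x(5) = 19; x(6) = 47; x(7) = 33; x(8) = 40; x(9) = 12; x(10) = 26.
Since x(10) = x(4) = 26, the sequence is eventually periodic: after a pre-period of length 3 it cycles with period 6.
For j ≥ 4, x(j) depends only on (j - 4) mod 6. (82 - 4) mod 6 = 0, so x(82) = x(4) = 26.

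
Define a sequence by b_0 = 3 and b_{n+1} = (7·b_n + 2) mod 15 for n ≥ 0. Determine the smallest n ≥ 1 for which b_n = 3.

3

b_0 = 3, b_1 = 8, b_2 = 13, b_3 = 3.
The sequence repeats with period 3.
The value 3 next appears (with n ≥ 1) at b_3.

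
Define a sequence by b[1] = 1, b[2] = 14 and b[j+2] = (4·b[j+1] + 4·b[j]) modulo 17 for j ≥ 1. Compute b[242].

Computing terms: b[1] = 1,  b[2] = 14,  b[3] = 9,  b[4] = 7,  b[5] = 13,  b[6] = 12,  b[7] = 15,  b[8] = 6,  b[9] = 16,  b[10] = 3,  b[11] = 8,  b[12] = 10,  b[13] = 4,  b[14] = 5,  b[15] = 2,  b[16] = 11,  b[17] = 1,  b[18] = 14.
The sequence repeats with period 16.
(242 - 1) mod 16 = 1, so b[242] = b[2] = 14.

14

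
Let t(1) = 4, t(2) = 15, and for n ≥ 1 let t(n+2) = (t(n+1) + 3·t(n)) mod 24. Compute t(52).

Listing terms: t(1) = 4, t(2) = 15, t(3) = 3, t(4) = 0, t(5) = 9, t(6) = 9, t(7) = 12, t(8) = 15, t(9) = 3.
Since (t(8), t(9)) = (t(2), t(3)) = (15, 3) (two consecutive terms determine the rest), the sequence is eventually periodic: after a pre-period of length 1 it cycles with period 6.
For n ≥ 2, t(n) depends only on (n - 2) mod 6. (52 - 2) mod 6 = 2, so t(52) = t(4) = 0.

0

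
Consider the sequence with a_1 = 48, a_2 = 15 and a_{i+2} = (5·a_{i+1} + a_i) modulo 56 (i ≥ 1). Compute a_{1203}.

a_1 = 48, a_2 = 15, a_3 = 11, a_4 = 14, a_5 = 25, a_6 = 27, a_7 = 48, a_8 = 43, a_9 = 39, a_{10} = 14, a_{11} = 53, a_{12} = 55, a_{13} = 48, a_{14} = 15.
Since (a_{13}, a_{14}) = (a_1, a_2) = (48, 15) (two consecutive terms determine the rest), the sequence is periodic with period 12.
So a_{1203} = a_{1 + ((1203-1) mod 12)} = a_3 = 11.

11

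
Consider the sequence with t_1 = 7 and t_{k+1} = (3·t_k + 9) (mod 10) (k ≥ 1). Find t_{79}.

t_1 = 7; t_2 = 0; t_3 = 9; t_4 = 6; t_5 = 7.
The sequence repeats with period 4.
So t_{79} = t_{1 + ((79-1) mod 4)} = t_3 = 9.

9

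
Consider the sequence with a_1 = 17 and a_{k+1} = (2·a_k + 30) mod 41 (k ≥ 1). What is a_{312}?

Computing terms: a_1 = 17; a_2 = 23; a_3 = 35; a_4 = 18; a_5 = 25; a_6 = 39; a_7 = 26; a_8 = 0; a_9 = 30; a_{10} = 8; a_{11} = 5; a_{12} = 40; a_{13} = 28; a_{14} = 4; a_{15} = 38; a_{16} = 24; a_{17} = 37; a_{18} = 22; a_{19} = 33; a_{20} = 14; a_{21} = 17.
Since a_{21} = a_1 = 17, the sequence is periodic with period 20.
So a_{312} = a_{1 + ((312-1) mod 20)} = a_{12} = 40.

40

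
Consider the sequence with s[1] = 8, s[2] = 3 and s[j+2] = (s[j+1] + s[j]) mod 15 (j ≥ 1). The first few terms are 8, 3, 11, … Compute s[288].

Computing terms: s[1] = 8,  s[2] = 3,  s[3] = 11,  s[4] = 14,  s[5] = 10,  s[6] = 9,  s[7] = 4,  s[8] = 13,  s[9] = 2,  s[10] = 0,  s[11] = 2,  s[12] = 2,  s[13] = 4,  s[14] = 6,  s[15] = 10,  s[16] = 1,  s[17] = 11,  s[18] = 12,  s[19] = 8,  s[20] = 5,  s[21] = 13,  s[22] = 3,  s[23] = 1,  s[24] = 4,  s[25] = 5,  s[26] = 9,  s[27] = 14,  s[28] = 8,  s[29] = 7,  s[30] = 0,  s[31] = 7,  s[32] = 7,  s[33] = 14,  s[34] = 6,  s[35] = 5,  s[36] = 11,  s[37] = 1,  s[38] = 12,  s[39] = 13,  s[40] = 10,  s[41] = 8,  s[42] = 3.
Since (s[41], s[42]) = (s[1], s[2]) = (8, 3) (two consecutive terms determine the rest), the sequence is periodic with period 40.
So s[288] = s[1 + ((288-1) mod 40)] = s[8] = 13.

13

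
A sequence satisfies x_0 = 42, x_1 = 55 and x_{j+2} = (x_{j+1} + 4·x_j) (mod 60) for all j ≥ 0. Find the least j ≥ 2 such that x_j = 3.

8

Listing terms: x_0 = 42,  x_1 = 55,  x_2 = 43,  x_3 = 23,  x_4 = 15,  x_5 = 47,  x_6 = 47,  x_7 = 55,  x_8 = 3,  x_9 = 43,  x_{10} = 55,  x_{11} = 47,  x_{12} = 27,  x_{13} = 35,  x_{14} = 23,  x_{15} = 43,  x_{16} = 15,  x_{17} = 7,  x_{18} = 7,  x_{19} = 35,  x_{20} = 3,  x_{21} = 23,  x_{22} = 35,  x_{23} = 7,  x_{24} = 27,  x_{25} = 55,  x_{26} = 43.
Since (x_{25}, x_{26}) = (x_1, x_2) = (55, 43) (two consecutive terms determine the rest), the sequence is eventually periodic: after a pre-period of length 1 it cycles with period 24.
The value 3 first appears (with j ≥ 2) at x_8.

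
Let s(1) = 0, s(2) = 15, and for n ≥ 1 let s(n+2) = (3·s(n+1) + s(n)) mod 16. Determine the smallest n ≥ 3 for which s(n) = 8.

We have s(1) = 0, s(2) = 15, s(3) = 13, s(4) = 6, s(5) = 15, s(6) = 3, s(7) = 8, s(8) = 11, s(9) = 9, s(10) = 6, s(11) = 11, s(12) = 7, s(13) = 0, s(14) = 7, s(15) = 5, s(16) = 6, s(17) = 7, s(18) = 11, s(19) = 8, s(20) = 3, s(21) = 1, s(22) = 6, s(23) = 3, s(24) = 15, s(25) = 0, s(26) = 15.
Since (s(25), s(26)) = (s(1), s(2)) = (0, 15) (two consecutive terms determine the rest), the sequence is periodic with period 24.
The value 8 first appears (with n ≥ 3) at s(7).

7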